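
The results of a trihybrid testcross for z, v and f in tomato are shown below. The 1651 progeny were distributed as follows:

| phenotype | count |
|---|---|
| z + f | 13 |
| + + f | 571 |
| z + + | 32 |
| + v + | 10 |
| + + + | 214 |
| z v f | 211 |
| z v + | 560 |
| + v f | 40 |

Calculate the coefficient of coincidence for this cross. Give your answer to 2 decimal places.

0.89

The two most frequent reciprocal classes, + + f and z v +, are the parental types, so the F1 was + + f / z v +.
The two rarest classes, z + f and + v +, are the double crossovers. Comparing them with the parentals, only the z allele has switched, so z is the middle locus and the order is v – z – f.
v–z: (72 + 23)/1651 = 0.0575; z–f: (425 + 23)/1651 = 0.2714.
Expected DCO frequency = 0.0575 × 0.2714 ≈ 0.01561; observed = 23/1651 ≈ 0.01393.
Coefficient of coincidence = 0.01393/0.01561 ≈ 0.89.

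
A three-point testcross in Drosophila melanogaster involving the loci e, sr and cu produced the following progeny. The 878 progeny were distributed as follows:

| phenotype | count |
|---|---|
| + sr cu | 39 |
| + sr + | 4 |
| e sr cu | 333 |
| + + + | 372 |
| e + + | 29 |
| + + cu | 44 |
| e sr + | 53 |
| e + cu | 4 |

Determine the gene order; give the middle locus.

sr

The two most frequent reciprocal classes, e sr cu and + + +, are the parental types, so the F1 was e sr cu / + + +.
The two rarest classes, e + cu and + sr +, are the double crossovers. Comparing them with the parentals, only the sr allele has switched, so sr is the middle locus and the order is cu – sr – e.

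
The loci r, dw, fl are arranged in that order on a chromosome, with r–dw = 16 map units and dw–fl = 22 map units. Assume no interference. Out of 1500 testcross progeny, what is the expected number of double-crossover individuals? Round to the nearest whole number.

53

Map distances give recombination frequencies of 0.160 and 0.220 for the two intervals.
With no interference, expected double-crossover frequency = 0.160 × 0.220 = 0.03520.
Expected number = 0.03520 × 1500 = 52.80 ≈ 53.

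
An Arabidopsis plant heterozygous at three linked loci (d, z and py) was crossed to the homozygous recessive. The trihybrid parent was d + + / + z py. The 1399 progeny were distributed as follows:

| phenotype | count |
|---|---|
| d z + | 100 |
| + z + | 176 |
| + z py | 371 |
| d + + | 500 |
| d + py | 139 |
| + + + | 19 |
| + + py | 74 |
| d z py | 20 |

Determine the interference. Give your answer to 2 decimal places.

The two rarest classes, + + + and d z py, are the double crossovers. Comparing them with the parentals, only the d allele has switched, so d is the middle locus and the order is py – d – z.
py–d: (315 + 39)/1399 = 0.2530; d–z: (174 + 39)/1399 = 0.1523.
Expected DCO frequency = 0.2530 × 0.1523 ≈ 0.03853; observed = 39/1399 ≈ 0.02788.
Coefficient of coincidence = 0.02788/0.03853 ≈ 0.72; interference = 1 − 0.72 = 0.28.

0.28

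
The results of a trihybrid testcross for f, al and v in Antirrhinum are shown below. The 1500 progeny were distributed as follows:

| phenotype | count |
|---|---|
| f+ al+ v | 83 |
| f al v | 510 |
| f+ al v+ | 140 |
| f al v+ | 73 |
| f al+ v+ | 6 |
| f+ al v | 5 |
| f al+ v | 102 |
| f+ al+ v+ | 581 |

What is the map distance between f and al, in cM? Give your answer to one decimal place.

16.9 cM

The two most frequent reciprocal classes, f al v and f+ al+ v+, are the parental types, so the F1 was f al v / f+ al+ v+.
The two rarest classes, f+ al v and f al+ v+, are the double crossovers. Comparing them with the parentals, only the f allele has switched, so f is the middle locus and the order is v – f – al.
Crossovers in the f–al interval produce the single-crossover classes f al+ v and f+ al v+ (102 + 140 = 242) plus the double crossovers (11).
RF(f–al) = (242 + 11) / 1500 = 253/1500 = 0.1687 → 16.9 cM.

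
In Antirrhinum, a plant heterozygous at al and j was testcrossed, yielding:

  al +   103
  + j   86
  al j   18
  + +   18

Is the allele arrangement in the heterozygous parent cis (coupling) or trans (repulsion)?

The two most frequent classes are + j (86) and al + (103); these are the parental (non-recombinant) types.
So the F1 carried + j on one chromosome and al + on the other — the recessive alleles are on opposite chromosomes (trans / repulsion).

trans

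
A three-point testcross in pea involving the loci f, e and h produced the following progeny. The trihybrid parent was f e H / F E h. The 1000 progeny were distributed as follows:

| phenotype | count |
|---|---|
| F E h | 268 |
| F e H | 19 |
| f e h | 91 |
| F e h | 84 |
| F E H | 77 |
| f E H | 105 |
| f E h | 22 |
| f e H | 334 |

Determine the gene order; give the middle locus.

The two rarest classes, F e H and f E h, are the double crossovers. Comparing them with the parentals, only the f allele has switched, so f is the middle locus and the order is e – f – h.

f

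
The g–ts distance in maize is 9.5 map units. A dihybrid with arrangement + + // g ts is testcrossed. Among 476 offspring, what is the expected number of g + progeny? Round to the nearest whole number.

A map distance of 9.5 map units corresponds to a recombination frequency of 0.095.
The F1 is + + / g ts, so g + is a recombinant gamete class with expected frequency r/2 = 0.095/2 = 0.0475.
Expected number = 0.0475 × 476 = 22.61 ≈ 23.

23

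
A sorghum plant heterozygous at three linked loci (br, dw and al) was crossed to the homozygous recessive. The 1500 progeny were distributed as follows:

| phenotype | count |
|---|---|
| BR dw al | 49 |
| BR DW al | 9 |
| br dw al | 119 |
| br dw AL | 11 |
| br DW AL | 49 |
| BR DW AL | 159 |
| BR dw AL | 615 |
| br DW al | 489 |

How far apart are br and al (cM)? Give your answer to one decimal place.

7.9 cM

The two most frequent reciprocal classes, br DW al and BR dw AL, are the parental types, so the F1 was br DW al / BR dw AL.
The two rarest classes, BR DW al and br dw AL, are the double crossovers. Comparing them with the parentals, only the br allele has switched, so br is the middle locus and the order is al – br – dw.
Crossovers in the al–br interval produce the single-crossover classes br DW AL and BR dw al (49 + 49 = 98) plus the double crossovers (20).
RF(al–br) = (98 + 20) / 1500 = 118/1500 = 0.0787 → 7.9 cM.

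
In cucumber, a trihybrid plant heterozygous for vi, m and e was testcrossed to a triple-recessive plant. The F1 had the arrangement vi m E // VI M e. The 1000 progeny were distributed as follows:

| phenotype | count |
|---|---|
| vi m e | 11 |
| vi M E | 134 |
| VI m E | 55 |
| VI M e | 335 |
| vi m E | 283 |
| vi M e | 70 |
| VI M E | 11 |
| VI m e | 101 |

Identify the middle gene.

e

The two rarest classes, vi m e and VI M E, are the double crossovers. Comparing them with the parentals, only the e allele has switched, so e is the middle locus and the order is m – e – vi.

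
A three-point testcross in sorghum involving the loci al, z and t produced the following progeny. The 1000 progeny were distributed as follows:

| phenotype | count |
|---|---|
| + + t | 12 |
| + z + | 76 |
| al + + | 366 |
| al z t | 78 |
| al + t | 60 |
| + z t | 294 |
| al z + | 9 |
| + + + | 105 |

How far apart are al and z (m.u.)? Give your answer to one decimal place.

The two most frequent reciprocal classes, al + + and + z t, are the parental types, so the F1 was al + + / + z t.
The two rarest classes, al z + and + + t, are the double crossovers. Comparing them with the parentals, only the z allele has switched, so z is the middle locus and the order is t – z – al.
Crossovers in the z–al interval produce the single-crossover classes + + + and al z t (105 + 78 = 183) plus the double crossovers (21).
RF(z–al) = (183 + 21) / 1000 = 204/1000 = 0.2040 → 20.4 m.u.

20.4 m.u.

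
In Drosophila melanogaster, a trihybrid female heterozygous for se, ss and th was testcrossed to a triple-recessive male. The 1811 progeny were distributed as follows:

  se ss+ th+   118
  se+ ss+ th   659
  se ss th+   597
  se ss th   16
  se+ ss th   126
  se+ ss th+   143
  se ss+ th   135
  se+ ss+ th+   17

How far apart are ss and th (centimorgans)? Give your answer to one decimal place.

15.3 centimorgans

The two most frequent reciprocal classes, se+ ss+ th and se ss th+, are the parental types, so the F1 was se+ ss+ th / se ss th+.
The two rarest classes, se+ ss+ th+ and se ss th, are the double crossovers. Comparing them with the parentals, only the th allele has switched, so th is the middle locus and the order is ss – th – se.
Crossovers in the ss–th interval produce the single-crossover classes se+ ss th and se ss+ th+ (126 + 118 = 244) plus the double crossovers (33).
RF(ss–th) = (244 + 33) / 1811 = 277/1811 = 0.1530 → 15.3 centimorgans.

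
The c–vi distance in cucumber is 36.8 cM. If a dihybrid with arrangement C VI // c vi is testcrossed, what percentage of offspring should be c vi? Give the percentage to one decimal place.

A map distance of 36.8 cM corresponds to a recombination frequency of 0.368.
The F1 is C VI / c vi, so c vi is a parental gamete class with expected frequency (1 − r)/2 = 0.632/2 = 0.3160.
That is 0.3160 = 31.6% of the progeny.

31.6%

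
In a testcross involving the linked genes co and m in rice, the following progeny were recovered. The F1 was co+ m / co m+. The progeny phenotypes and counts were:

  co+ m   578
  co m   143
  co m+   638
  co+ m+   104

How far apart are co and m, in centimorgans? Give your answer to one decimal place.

The recombinant classes are co+ m+ and co m: 104 + 143 = 247.
Recombination frequency = 247/1463 = 0.1688 ≈ 16.9%, i.e. 16.9 centimorgans.

16.9 centimorgans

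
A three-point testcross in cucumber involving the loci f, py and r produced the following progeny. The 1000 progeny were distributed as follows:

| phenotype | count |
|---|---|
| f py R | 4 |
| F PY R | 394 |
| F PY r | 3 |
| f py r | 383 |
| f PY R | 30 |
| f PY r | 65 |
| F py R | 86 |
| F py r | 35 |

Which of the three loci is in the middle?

The two most frequent reciprocal classes, f py r and F PY R, are the parental types, so the F1 was f py r / F PY R.
The two rarest classes, f py R and F PY r, are the double crossovers. Comparing them with the parentals, only the r allele has switched, so r is the middle locus and the order is py – r – f.

r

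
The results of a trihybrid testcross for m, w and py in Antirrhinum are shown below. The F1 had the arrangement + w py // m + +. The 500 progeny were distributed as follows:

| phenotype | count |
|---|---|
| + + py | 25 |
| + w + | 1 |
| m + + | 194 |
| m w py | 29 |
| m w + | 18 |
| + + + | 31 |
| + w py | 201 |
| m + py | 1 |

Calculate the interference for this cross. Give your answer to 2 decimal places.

The two rarest classes, + w + and m + py, are the double crossovers. Comparing them with the parentals, only the py allele has switched, so py is the middle locus and the order is w – py – m.
w–py: (43 + 2)/500 = 0.0900; py–m: (60 + 2)/500 = 0.1240.
Expected DCO frequency = 0.0900 × 0.1240 ≈ 0.01116; observed = 2/500 ≈ 0.00400.
Coefficient of coincidence = 0.00400/0.01116 ≈ 0.36; interference = 1 − 0.36 = 0.64.

0.64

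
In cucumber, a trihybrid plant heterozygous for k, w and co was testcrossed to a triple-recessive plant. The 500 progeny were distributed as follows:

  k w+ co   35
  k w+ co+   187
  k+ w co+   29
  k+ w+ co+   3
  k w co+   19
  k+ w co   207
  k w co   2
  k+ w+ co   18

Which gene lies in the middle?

The two most frequent reciprocal classes, k w+ co+ and k+ w co, are the parental types, so the F1 was k w+ co+ / k+ w co.
The two rarest classes, k+ w+ co+ and k w co, are the double crossovers. Comparing them with the parentals, only the k allele has switched, so k is the middle locus and the order is co – k – w.

k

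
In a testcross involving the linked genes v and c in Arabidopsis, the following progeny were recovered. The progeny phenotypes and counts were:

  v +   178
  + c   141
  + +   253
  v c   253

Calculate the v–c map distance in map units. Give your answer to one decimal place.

38.7 map units

The two most frequent classes, + + (253) and v c (253), are the parental types, so the F1 was + + / v c.
The recombinant classes are + c and v +: 141 + 178 = 319.
Recombination frequency = 319/825 = 0.3867 ≈ 38.7%, i.e. 38.7 map units.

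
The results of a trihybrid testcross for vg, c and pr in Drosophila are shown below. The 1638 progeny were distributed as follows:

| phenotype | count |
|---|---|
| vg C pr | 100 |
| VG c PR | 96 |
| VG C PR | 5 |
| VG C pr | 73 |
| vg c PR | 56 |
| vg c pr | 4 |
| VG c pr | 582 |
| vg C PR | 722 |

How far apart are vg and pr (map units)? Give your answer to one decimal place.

12.5 map units

The two most frequent reciprocal classes, vg C PR and VG c pr, are the parental types, so the F1 was vg C PR / VG c pr.
The two rarest classes, VG C PR and vg c pr, are the double crossovers. Comparing them with the parentals, only the vg allele has switched, so vg is the middle locus and the order is c – vg – pr.
Crossovers in the vg–pr interval produce the single-crossover classes vg C pr and VG c PR (100 + 96 = 196) plus the double crossovers (9).
RF(vg–pr) = (196 + 9) / 1638 = 205/1638 = 0.1252 → 12.5 map units.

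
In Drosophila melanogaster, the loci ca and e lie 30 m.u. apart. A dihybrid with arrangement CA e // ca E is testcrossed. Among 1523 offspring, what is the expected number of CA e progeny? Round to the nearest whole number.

533

A map distance of 30 m.u. corresponds to a recombination frequency of 0.300.
The F1 is CA e / ca E, so CA e is a parental gamete class with expected frequency (1 − r)/2 = 0.700/2 = 0.3500.
Expected number = 0.3500 × 1523 = 533.05 ≈ 533.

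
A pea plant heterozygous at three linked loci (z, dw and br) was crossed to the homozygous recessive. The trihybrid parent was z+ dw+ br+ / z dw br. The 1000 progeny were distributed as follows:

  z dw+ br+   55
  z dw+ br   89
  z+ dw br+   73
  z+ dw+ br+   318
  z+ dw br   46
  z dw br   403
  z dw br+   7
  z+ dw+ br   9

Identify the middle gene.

The two rarest classes, z+ dw+ br and z dw br+, are the double crossovers. Comparing them with the parentals, only the br allele has switched, so br is the middle locus and the order is z – br – dw.

br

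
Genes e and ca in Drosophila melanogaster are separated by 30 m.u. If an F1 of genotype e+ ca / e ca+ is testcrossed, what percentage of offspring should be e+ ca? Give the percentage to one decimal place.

A map distance of 30 m.u. corresponds to a recombination frequency of 0.300.
The F1 is e+ ca / e ca+, so e+ ca is a parental gamete class with expected frequency (1 − r)/2 = 0.700/2 = 0.3500.
That is 0.3500 = 35.0% of the progeny.

35.0%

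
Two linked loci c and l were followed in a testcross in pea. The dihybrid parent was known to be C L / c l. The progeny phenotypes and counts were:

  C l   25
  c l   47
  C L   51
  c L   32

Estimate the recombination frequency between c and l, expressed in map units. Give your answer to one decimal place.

36.8 map units

The recombinant classes are C l and c L: 25 + 32 = 57.
Recombination frequency = 57/155 = 0.3677 ≈ 36.8%, i.e. 36.8 map units.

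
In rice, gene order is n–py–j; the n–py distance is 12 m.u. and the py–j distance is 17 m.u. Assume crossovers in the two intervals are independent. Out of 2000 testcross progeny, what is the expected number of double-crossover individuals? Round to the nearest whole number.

Map distances give recombination frequencies of 0.120 and 0.170 for the two intervals.
With no interference, expected double-crossover frequency = 0.120 × 0.170 = 0.02040.
Expected number = 0.02040 × 2000 = 40.80 ≈ 41.

41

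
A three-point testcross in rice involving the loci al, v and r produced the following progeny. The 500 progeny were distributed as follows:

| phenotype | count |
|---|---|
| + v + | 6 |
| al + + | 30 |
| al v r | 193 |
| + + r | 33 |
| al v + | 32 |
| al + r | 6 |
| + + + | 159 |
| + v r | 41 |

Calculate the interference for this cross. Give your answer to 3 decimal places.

0.061

The two most frequent reciprocal classes, + + + and al v r, are the parental types, so the F1 was + + + / al v r.
The two rarest classes, + v + and al + r, are the double crossovers. Comparing them with the parentals, only the v allele has switched, so v is the middle locus and the order is al – v – r.
al–v: (71 + 12)/500 = 0.1660; v–r: (65 + 12)/500 = 0.1540.
Expected DCO frequency = 0.1660 × 0.1540 ≈ 0.02556; observed = 12/500 ≈ 0.02400.
Coefficient of coincidence = 0.02400/0.02556 ≈ 0.939; interference = 1 − 0.939 = 0.061.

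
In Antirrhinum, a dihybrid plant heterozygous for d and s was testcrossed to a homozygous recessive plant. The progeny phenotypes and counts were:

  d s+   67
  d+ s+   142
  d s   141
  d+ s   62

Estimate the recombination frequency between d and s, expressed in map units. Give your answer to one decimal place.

The two most frequent classes, d+ s+ (142) and d s (141), are the parental types, so the F1 was d+ s+ / d s.
The recombinant classes are d+ s and d s+: 62 + 67 = 129.
Recombination frequency = 129/412 = 0.3131 ≈ 31.3%, i.e. 31.3 map units.

31.3 map units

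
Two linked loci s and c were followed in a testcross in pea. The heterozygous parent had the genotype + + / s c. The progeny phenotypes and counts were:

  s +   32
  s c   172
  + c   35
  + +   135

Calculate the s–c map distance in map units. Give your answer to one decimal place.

The recombinant classes are + c and s +: 35 + 32 = 67.
Recombination frequency = 67/374 = 0.1791 ≈ 17.9%, i.e. 17.9 map units.

17.9 map units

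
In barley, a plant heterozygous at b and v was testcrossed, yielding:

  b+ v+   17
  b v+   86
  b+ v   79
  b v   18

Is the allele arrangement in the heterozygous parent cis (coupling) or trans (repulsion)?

The two most frequent classes are b+ v (79) and b v+ (86); these are the parental (non-recombinant) types.
So the F1 carried b+ v on one chromosome and b v+ on the other — the recessive alleles are on opposite chromosomes (trans / repulsion).

trans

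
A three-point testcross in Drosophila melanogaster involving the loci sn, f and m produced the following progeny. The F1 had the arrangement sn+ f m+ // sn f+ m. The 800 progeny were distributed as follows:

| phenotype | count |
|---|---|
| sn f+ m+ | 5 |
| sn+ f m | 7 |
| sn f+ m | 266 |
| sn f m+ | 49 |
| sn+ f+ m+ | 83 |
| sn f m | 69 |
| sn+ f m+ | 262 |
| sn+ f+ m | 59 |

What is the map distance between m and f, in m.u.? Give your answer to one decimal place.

The two rarest classes, sn+ f m and sn f+ m+, are the double crossovers. Comparing them with the parentals, only the m allele has switched, so m is the middle locus and the order is sn – m – f.
Crossovers in the m–f interval produce the single-crossover classes sn+ f+ m+ and sn f m (83 + 69 = 152) plus the double crossovers (12).
RF(m–f) = (152 + 12) / 800 = 164/800 = 0.2050 → 20.5 m.u.

20.5 m.u.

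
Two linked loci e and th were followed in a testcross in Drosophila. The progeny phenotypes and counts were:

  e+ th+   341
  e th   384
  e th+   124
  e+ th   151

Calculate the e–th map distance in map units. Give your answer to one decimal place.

The two most frequent classes, e+ th+ (341) and e th (384), are the parental types, so the F1 was e+ th+ / e th.
The recombinant classes are e+ th and e th+: 151 + 124 = 275.
Recombination frequency = 275/1000 = 0.2750 ≈ 27.5%, i.e. 27.5 map units.

27.5 map units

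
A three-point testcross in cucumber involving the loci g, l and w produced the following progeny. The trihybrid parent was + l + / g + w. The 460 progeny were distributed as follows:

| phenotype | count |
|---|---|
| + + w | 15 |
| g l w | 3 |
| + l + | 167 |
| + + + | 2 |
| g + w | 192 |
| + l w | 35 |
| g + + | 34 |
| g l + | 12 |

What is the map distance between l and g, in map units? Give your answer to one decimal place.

7.0 map units

The two rarest classes, + + + and g l w, are the double crossovers. Comparing them with the parentals, only the l allele has switched, so l is the middle locus and the order is w – l – g.
Crossovers in the l–g interval produce the single-crossover classes g l + and + + w (12 + 15 = 27) plus the double crossovers (5).
RF(l–g) = (27 + 5) / 460 = 32/460 = 0.0696 → 7.0 map units.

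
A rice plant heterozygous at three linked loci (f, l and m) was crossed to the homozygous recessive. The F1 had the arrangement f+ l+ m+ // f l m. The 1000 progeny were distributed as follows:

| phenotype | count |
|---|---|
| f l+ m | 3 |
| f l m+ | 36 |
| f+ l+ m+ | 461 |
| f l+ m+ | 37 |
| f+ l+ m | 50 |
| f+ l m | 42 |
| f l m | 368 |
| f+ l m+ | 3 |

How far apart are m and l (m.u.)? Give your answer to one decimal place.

The two rarest classes, f+ l m+ and f l+ m, are the double crossovers. Comparing them with the parentals, only the l allele has switched, so l is the middle locus and the order is m – l – f.
Crossovers in the m–l interval produce the single-crossover classes f+ l+ m and f l m+ (50 + 36 = 86) plus the double crossovers (6).
RF(m–l) = (86 + 6) / 1000 = 92/1000 = 0.0920 → 9.2 m.u.

9.2 m.u.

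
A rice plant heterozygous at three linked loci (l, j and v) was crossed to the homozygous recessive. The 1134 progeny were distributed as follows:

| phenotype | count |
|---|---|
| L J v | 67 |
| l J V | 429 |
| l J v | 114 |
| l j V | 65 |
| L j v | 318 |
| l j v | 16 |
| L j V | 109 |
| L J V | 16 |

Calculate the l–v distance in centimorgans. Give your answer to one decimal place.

22.5 centimorgans

The two most frequent reciprocal classes, L j v and l J V, are the parental types, so the F1 was L j v / l J V.
The two rarest classes, l j v and L J V, are the double crossovers. Comparing them with the parentals, only the l allele has switched, so l is the middle locus and the order is j – l – v.
Crossovers in the l–v interval produce the single-crossover classes L j V and l J v (109 + 114 = 223) plus the double crossovers (32).
RF(l–v) = (223 + 32) / 1134 = 255/1134 = 0.2249 → 22.5 centimorgans.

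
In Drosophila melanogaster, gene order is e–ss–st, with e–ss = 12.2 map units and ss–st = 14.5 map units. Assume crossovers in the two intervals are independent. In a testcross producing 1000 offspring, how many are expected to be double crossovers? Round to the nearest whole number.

Map distances give recombination frequencies of 0.122 and 0.145 for the two intervals.
With no interference, expected double-crossover frequency = 0.122 × 0.145 = 0.01769.
Expected number = 0.01769 × 1000 = 17.69 ≈ 18.

18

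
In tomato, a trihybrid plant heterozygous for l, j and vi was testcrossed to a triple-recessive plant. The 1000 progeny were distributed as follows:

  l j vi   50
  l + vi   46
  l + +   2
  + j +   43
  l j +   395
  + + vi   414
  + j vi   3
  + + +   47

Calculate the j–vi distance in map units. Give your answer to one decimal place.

10.2 map units

The two most frequent reciprocal classes, l j + and + + vi, are the parental types, so the F1 was l j + / + + vi.
The two rarest classes, l + + and + j vi, are the double crossovers. Comparing them with the parentals, only the j allele has switched, so j is the middle locus and the order is l – j – vi.
Crossovers in the j–vi interval produce the single-crossover classes l j vi and + + + (50 + 47 = 97) plus the double crossovers (5).
RF(j–vi) = (97 + 5) / 1000 = 102/1000 = 0.1020 → 10.2 map units.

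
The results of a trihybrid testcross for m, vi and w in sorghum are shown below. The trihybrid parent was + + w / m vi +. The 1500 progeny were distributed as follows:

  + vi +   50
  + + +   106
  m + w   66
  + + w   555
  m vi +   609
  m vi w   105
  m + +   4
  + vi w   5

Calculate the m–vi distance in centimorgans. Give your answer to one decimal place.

8.3 centimorgans

The two rarest classes, + vi w and m + +, are the double crossovers. Comparing them with the parentals, only the vi allele has switched, so vi is the middle locus and the order is w – vi – m.
Crossovers in the vi–m interval produce the single-crossover classes m + w and + vi + (66 + 50 = 116) plus the double crossovers (9).
RF(vi–m) = (116 + 9) / 1500 = 125/1500 = 0.0833 → 8.3 centimorgans.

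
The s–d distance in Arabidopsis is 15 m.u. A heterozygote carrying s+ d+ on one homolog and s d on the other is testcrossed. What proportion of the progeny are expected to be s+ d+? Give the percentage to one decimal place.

42.5%

A map distance of 15 m.u. corresponds to a recombination frequency of 0.150.
The F1 is s+ d+ / s d, so s+ d+ is a parental gamete class with expected frequency (1 − r)/2 = 0.850/2 = 0.4250.
That is 0.4250 = 42.5% of the progeny.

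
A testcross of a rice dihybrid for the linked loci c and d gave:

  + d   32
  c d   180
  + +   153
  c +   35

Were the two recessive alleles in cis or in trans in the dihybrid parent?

cis

The two most frequent classes are + + (153) and c d (180); these are the parental (non-recombinant) types.
So the F1 carried + + on one chromosome and c d on the other — the recessive alleles are on the same chromosome (cis / coupling).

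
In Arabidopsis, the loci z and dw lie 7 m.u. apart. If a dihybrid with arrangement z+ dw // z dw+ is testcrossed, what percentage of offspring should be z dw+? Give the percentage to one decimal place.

46.5%

A map distance of 7 m.u. corresponds to a recombination frequency of 0.070.
The F1 is z+ dw / z dw+, so z dw+ is a parental gamete class with expected frequency (1 − r)/2 = 0.930/2 = 0.4650.
That is 0.4650 = 46.5% of the progeny.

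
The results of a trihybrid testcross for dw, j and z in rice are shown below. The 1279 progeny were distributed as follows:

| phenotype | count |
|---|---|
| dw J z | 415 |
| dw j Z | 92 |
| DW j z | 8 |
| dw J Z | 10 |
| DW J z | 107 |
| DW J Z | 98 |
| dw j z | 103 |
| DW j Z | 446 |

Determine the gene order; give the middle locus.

The two most frequent reciprocal classes, dw J z and DW j Z, are the parental types, so the F1 was dw J z / DW j Z.
The two rarest classes, dw J Z and DW j z, are the double crossovers. Comparing them with the parentals, only the z allele has switched, so z is the middle locus and the order is j – z – dw.

z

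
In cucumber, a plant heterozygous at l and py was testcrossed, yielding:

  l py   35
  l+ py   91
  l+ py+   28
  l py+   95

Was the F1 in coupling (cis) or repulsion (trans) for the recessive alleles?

trans

The two most frequent classes are l+ py (91) and l py+ (95); these are the parental (non-recombinant) types.
So the F1 carried l+ py on one chromosome and l py+ on the other — the recessive alleles are on opposite chromosomes (trans / repulsion).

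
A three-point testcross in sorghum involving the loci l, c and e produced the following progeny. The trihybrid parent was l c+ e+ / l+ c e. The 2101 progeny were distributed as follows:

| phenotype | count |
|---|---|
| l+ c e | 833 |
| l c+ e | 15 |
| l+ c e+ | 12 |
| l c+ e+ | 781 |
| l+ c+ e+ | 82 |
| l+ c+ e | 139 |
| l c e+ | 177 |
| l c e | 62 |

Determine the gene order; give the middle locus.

e

The two rarest classes, l c+ e and l+ c e+, are the double crossovers. Comparing them with the parentals, only the e allele has switched, so e is the middle locus and the order is l – e – c.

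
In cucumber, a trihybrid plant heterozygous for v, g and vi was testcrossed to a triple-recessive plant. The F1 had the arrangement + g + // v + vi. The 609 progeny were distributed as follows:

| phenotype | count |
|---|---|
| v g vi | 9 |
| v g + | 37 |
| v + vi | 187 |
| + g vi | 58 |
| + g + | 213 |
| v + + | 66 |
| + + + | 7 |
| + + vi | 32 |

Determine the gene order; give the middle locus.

g

The two rarest classes, + + + and v g vi, are the double crossovers. Comparing them with the parentals, only the g allele has switched, so g is the middle locus and the order is vi – g – v.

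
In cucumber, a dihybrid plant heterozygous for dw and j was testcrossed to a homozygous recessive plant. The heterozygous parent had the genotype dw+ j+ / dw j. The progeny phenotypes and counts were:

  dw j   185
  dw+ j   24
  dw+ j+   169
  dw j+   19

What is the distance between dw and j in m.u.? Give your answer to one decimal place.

The recombinant classes are dw+ j and dw j+: 24 + 19 = 43.
Recombination frequency = 43/397 = 0.1083 ≈ 10.8%, i.e. 10.8 m.u.

10.8 m.u.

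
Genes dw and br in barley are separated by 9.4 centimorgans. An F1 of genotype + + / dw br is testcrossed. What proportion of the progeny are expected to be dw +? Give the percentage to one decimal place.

A map distance of 9.4 centimorgans corresponds to a recombination frequency of 0.094.
The F1 is + + / dw br, so dw + is a recombinant gamete class with expected frequency r/2 = 0.094/2 = 0.0470.
That is 0.0470 = 4.7% of the progeny.

4.7%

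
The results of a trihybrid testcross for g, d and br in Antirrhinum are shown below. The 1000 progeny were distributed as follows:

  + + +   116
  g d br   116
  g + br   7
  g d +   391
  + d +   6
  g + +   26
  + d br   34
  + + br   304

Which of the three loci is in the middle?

g

The two most frequent reciprocal classes, g d + and + + br, are the parental types, so the F1 was g d + / + + br.
The two rarest classes, + d + and g + br, are the double crossovers. Comparing them with the parentals, only the g allele has switched, so g is the middle locus and the order is d – g – br.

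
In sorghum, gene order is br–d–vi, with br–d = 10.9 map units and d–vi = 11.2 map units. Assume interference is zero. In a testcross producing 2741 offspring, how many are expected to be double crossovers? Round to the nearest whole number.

Map distances give recombination frequencies of 0.109 and 0.112 for the two intervals.
With no interference, expected double-crossover frequency = 0.109 × 0.112 = 0.01221.
Expected number = 0.01221 × 2741 = 33.46 ≈ 33.

33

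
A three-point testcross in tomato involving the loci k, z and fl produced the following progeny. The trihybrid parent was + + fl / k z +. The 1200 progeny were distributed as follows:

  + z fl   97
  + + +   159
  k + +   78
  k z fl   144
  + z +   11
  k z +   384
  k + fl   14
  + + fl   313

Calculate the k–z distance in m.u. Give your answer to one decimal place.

16.7 m.u.

The two rarest classes, k + fl and + z +, are the double crossovers. Comparing them with the parentals, only the k allele has switched, so k is the middle locus and the order is z – k – fl.
Crossovers in the z–k interval produce the single-crossover classes + z fl and k + + (97 + 78 = 175) plus the double crossovers (25).
RF(z–k) = (175 + 25) / 1200 = 200/1200 = 0.1667 → 16.7 m.u.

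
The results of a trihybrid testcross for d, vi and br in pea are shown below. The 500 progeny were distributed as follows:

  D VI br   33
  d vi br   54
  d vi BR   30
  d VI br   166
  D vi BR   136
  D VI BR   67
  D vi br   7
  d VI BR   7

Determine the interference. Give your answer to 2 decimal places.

0.33

The two most frequent reciprocal classes, D vi BR and d VI br, are the parental types, so the F1 was D vi BR / d VI br.
The two rarest classes, D vi br and d VI BR, are the double crossovers. Comparing them with the parentals, only the br allele has switched, so br is the middle locus and the order is vi – br – d.
vi–br: (121 + 14)/500 = 0.2700; br–d: (63 + 14)/500 = 0.1540.
Expected DCO frequency = 0.2700 × 0.1540 ≈ 0.04158; observed = 14/500 ≈ 0.02800.
Coefficient of coincidence = 0.02800/0.04158 ≈ 0.67; interference = 1 − 0.67 = 0.33.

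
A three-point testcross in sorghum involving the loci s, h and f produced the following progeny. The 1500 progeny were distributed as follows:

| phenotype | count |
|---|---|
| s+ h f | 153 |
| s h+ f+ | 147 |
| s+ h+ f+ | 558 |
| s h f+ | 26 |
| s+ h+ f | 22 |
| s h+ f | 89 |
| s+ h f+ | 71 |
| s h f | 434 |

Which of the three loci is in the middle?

The two most frequent reciprocal classes, s h f and s+ h+ f+, are the parental types, so the F1 was s h f / s+ h+ f+.
The two rarest classes, s h f+ and s+ h+ f, are the double crossovers. Comparing them with the parentals, only the f allele has switched, so f is the middle locus and the order is s – f – h.

f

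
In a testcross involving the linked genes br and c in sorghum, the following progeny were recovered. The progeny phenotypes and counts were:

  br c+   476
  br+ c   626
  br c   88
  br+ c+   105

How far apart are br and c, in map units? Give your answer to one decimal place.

The two most frequent classes, br+ c (626) and br c+ (476), are the parental types, so the F1 was br+ c / br c+.
The recombinant classes are br+ c+ and br c: 105 + 88 = 193.
Recombination frequency = 193/1295 = 0.1490 ≈ 14.9%, i.e. 14.9 map units.

14.9 map units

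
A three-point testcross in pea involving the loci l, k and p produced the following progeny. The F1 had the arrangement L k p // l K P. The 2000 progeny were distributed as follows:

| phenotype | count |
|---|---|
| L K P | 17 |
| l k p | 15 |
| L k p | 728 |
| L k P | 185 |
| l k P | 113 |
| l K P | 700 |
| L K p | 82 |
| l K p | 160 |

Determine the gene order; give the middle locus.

The two rarest classes, l k p and L K P, are the double crossovers. Comparing them with the parentals, only the l allele has switched, so l is the middle locus and the order is p – l – k.

l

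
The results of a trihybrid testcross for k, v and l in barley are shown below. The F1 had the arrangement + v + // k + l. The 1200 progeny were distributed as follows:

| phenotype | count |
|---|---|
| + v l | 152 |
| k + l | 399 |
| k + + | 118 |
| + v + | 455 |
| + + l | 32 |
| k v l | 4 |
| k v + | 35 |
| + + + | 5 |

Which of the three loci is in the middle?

v

The two rarest classes, + + + and k v l, are the double crossovers. Comparing them with the parentals, only the v allele has switched, so v is the middle locus and the order is l – v – k.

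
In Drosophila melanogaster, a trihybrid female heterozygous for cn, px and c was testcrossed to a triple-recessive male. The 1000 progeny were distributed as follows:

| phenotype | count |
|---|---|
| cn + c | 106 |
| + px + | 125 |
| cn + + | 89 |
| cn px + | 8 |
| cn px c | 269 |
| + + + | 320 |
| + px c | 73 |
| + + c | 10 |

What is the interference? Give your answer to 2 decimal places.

The two most frequent reciprocal classes, cn px c and + + +, are the parental types, so the F1 was cn px c / + + +.
The two rarest classes, cn px + and + + c, are the double crossovers. Comparing them with the parentals, only the c allele has switched, so c is the middle locus and the order is px – c – cn.
px–c: (231 + 18)/1000 = 0.2490; c–cn: (162 + 18)/1000 = 0.1800.
Expected DCO frequency = 0.2490 × 0.1800 ≈ 0.04482; observed = 18/1000 ≈ 0.01800.
Coefficient of coincidence = 0.01800/0.04482 ≈ 0.40; interference = 1 − 0.40 = 0.60.

0.60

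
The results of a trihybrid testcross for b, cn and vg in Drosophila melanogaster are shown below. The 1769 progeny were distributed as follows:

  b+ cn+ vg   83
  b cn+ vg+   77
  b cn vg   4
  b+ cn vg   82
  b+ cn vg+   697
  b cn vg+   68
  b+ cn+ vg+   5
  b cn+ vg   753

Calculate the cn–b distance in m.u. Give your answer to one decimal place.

The two most frequent reciprocal classes, b cn+ vg and b+ cn vg+, are the parental types, so the F1 was b cn+ vg / b+ cn vg+.
The two rarest classes, b cn vg and b+ cn+ vg+, are the double crossovers. Comparing them with the parentals, only the cn allele has switched, so cn is the middle locus and the order is vg – cn – b.
Crossovers in the cn–b interval produce the single-crossover classes b+ cn+ vg and b cn vg+ (83 + 68 = 151) plus the double crossovers (9).
RF(cn–b) = (151 + 9) / 1769 = 160/1769 = 0.0904 → 9.0 m.u.

9.0 m.u.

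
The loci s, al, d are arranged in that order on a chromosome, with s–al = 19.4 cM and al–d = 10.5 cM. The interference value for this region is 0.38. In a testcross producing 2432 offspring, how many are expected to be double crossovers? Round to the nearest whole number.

31

Map distances give recombination frequencies of 0.194 and 0.105 for the two intervals.
With interference 0.38 (so coincidence = 0.62), expected double-crossover frequency = 0.194 × 0.105 × 0.62 = 0.01263.
Expected number = 0.01263 × 2432 = 30.71 ≈ 31.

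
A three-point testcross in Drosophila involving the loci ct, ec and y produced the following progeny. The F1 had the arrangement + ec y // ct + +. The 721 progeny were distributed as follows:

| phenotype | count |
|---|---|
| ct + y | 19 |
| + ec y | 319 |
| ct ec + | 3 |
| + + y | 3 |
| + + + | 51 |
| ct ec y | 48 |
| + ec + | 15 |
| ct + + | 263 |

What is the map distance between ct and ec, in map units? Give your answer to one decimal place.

14.6 map units

The two rarest classes, + + y and ct ec +, are the double crossovers. Comparing them with the parentals, only the ec allele has switched, so ec is the middle locus and the order is ct – ec – y.
Crossovers in the ct–ec interval produce the single-crossover classes ct ec y and + + + (48 + 51 = 99) plus the double crossovers (6).
RF(ct–ec) = (99 + 6) / 721 = 105/721 = 0.1456 → 14.6 map units.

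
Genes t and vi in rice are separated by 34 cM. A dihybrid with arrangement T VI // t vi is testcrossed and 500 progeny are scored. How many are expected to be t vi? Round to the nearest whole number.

165

A map distance of 34 cM corresponds to a recombination frequency of 0.340.
The F1 is T VI / t vi, so t vi is a parental gamete class with expected frequency (1 − r)/2 = 0.660/2 = 0.3300.
Expected number = 0.3300 × 500 = 165.00 ≈ 165.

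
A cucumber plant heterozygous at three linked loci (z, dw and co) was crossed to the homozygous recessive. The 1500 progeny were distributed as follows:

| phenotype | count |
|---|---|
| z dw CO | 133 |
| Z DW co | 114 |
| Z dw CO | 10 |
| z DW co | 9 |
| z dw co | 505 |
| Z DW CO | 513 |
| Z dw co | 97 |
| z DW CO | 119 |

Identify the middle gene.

dw

The two most frequent reciprocal classes, Z DW CO and z dw co, are the parental types, so the F1 was Z DW CO / z dw co.
The two rarest classes, Z dw CO and z DW co, are the double crossovers. Comparing them with the parentals, only the dw allele has switched, so dw is the middle locus and the order is z – dw – co.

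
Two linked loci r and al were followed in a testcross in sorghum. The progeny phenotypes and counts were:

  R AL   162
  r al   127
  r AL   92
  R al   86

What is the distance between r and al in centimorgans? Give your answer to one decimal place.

The two most frequent classes, R AL (162) and r al (127), are the parental types, so the F1 was R AL / r al.
The recombinant classes are R al and r AL: 86 + 92 = 178.
Recombination frequency = 178/467 = 0.3812 ≈ 38.1%, i.e. 38.1 centimorgans.

38.1 centimorgans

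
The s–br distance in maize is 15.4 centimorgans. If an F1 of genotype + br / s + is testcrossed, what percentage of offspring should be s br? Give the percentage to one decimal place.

7.7%

A map distance of 15.4 centimorgans corresponds to a recombination frequency of 0.154.
The F1 is + br / s +, so s br is a recombinant gamete class with expected frequency r/2 = 0.154/2 = 0.0770.
That is 0.0770 = 7.7% of the progeny.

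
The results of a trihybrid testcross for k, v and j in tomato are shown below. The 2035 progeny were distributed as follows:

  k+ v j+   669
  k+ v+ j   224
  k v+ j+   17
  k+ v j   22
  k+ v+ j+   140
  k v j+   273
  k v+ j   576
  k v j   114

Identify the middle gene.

The two most frequent reciprocal classes, k v+ j and k+ v j+, are the parental types, so the F1 was k v+ j / k+ v j+.
The two rarest classes, k v+ j+ and k+ v j, are the double crossovers. Comparing them with the parentals, only the j allele has switched, so j is the middle locus and the order is k – j – v.

j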